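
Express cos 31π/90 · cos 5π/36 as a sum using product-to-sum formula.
cos 31π/90 cos 5π/36 = (1/2)[cos(31π/90-5π/36) + cos(31π/90+5π/36)]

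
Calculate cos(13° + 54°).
cos(13° + 54°) = cos 13° cos 54° - sin 13° sin 54° = 0.3907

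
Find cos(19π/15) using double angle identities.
cos(19π/15) = cos²19π/30 - sin²19π/30 = -0.6691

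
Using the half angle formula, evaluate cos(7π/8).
cos(7π/8) = -√((1 + cos 7π/4)/2) = -0.9239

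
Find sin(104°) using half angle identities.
sin(104°) = √((1 - cos 208°)/2) = 0.9703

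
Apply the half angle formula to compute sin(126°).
sin(126°) = √((1 - cos 252°)/2) = 0.809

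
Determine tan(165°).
tan(165°) = -(2-√3)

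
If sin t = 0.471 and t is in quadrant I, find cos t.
cos t = 0.8821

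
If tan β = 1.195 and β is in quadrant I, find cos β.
cos β = 0.6418 (using tan²β + 1 = sec²β)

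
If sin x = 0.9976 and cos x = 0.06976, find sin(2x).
sin(2x) = 2 sin x cos x = 0.1392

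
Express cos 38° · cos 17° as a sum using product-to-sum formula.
cos 38° cos 17° = (1/2)[cos(38°-17°) + cos(38°+17°)]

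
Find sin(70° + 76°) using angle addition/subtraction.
sin(70° + 76°) = sin 70° cos 76° + cos 70° sin 76° = 0.5592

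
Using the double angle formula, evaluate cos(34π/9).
cos(34π/9) = cos²17π/9 - sin²17π/9 = 0.766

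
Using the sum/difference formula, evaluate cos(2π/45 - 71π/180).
cos(2π/45 - 71π/180) = cos 2π/45 cos 71π/180 + sin 2π/45 sin 71π/180 = 0.454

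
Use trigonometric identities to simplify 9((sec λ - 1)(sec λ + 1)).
9((sec λ - 1)(sec λ + 1)) = 9(tan²λ) (using Diff. of squares)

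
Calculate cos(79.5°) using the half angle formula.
cos(79.5°) = √((1 + cos 159°)/2) = 0.1822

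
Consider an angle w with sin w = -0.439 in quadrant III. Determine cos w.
cos w = ±√(1 - sin²w) = -0.8985 (negative in QIII)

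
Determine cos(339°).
cos(339°) = 0.9336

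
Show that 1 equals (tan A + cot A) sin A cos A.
RHS = (sin A/cos A + cos A/sin A) sin A cos A = ((sin²A + cos²A)/(sin A cos A)) · sin A cos A = sin²A + cos²A = 1 = LHS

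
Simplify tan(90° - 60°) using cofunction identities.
tan(90° - 60°) = cot(60°)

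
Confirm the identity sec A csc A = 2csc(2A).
RHS = 2/sin(2A) = 2/(2 sin A cos A) = 1/(sin A cos A) = (1/cos A)(1/sin A) = sec A csc A = LHS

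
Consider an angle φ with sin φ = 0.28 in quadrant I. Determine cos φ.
cos φ = √(1 - sin²φ) = 0.96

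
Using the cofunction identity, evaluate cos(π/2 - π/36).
cos(π/2 - π/36) = sin(π/36) = 0.08716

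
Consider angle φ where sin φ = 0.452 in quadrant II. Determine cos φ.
cos φ = ±√(1 - sin²φ) = -0.892 (negative in QII)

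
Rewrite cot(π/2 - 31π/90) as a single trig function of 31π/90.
cot(π/2 - 31π/90) = tan(31π/90)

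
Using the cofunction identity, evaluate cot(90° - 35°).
cot(90° - 35°) = tan(35°) = 0.7002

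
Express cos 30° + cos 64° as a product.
cos 30° + cos 64° = 2 cos(47°) cos(-17°)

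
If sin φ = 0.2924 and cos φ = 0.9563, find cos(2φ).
cos(2φ) = cos²φ - sin²φ = 0.829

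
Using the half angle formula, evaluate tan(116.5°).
tan(116.5°) = sin 233° / (1 + cos 233°) = -2.006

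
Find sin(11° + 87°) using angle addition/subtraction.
sin(11° + 87°) = sin 11° cos 87° + cos 11° sin 87° = 0.9903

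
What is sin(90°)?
sin(90°) = 1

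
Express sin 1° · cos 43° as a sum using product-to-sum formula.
sin 1° cos 43° = (1/2)[sin(1°+43°) + sin(1°-43°)]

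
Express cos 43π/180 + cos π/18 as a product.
cos 43π/180 + cos π/18 = 2 cos(53π/360) cos(11π/120)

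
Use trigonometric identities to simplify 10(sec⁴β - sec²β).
10(sec⁴β - sec²β) = 10(tan⁴β + tan²β) (using Pythagorean)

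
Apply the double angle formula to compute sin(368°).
sin(368°) = 2 sin 184° cos 184° = 0.1392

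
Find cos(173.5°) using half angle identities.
cos(173.5°) = -√((1 + cos 347°)/2) = -0.9936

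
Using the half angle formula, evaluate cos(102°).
cos(102°) = -√((1 + cos 204°)/2) = -0.2079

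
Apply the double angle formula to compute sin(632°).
sin(632°) = 2 sin 316° cos 316° = -0.9994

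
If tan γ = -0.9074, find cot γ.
cot γ = 1/tan γ = -1.102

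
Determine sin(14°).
sin(14°) = 0.2419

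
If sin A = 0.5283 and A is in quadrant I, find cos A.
cos A = 0.8491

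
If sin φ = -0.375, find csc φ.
csc φ = 1/sin φ = -2.667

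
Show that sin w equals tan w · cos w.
RHS = (sin w/cos w) · cos w = sin w = LHS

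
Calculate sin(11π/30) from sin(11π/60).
sin(11π/30) = 2 sin 11π/60 cos 11π/60 = 0.9135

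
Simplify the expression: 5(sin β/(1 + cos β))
5(sin β/(1 + cos β)) = 5(tan(β/2)) (using Half angle)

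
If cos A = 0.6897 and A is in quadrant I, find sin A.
sin A = 0.7241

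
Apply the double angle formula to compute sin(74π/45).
sin(74π/45) = 2 sin 37π/45 cos 37π/45 = -0.8988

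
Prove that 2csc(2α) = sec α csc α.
LHS = 2/sin(2α) = 2/(2 sin α cos α) = 1/(sin α cos α) = (1/cos α)(1/sin α) = sec α csc α = RHS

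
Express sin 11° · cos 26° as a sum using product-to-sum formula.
sin 11° cos 26° = (1/2)[sin(11°+26°) + sin(11°-26°)]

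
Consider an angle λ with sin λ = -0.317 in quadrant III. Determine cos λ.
cos λ = ±√(1 - sin²λ) = -0.9484 (negative in QIII)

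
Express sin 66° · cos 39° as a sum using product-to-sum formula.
sin 66° cos 39° = (1/2)[sin(66°+39°) + sin(66°-39°)]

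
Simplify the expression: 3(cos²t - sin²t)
3(cos²t - sin²t) = 3(cos(2t)) (using Double angle)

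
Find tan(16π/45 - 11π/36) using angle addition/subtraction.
tan(16π/45 - 11π/36) = (tan 16π/45 - tan 11π/36)/(1 + tan 16π/45 tan 11π/36) = 0.1584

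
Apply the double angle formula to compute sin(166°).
sin(166°) = 2 sin 83° cos 83° = 0.2419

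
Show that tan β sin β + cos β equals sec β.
LHS = sin²β/cos β + cos β = (sin²β + cos²β)/cos β = 1/cos β = sec β = RHS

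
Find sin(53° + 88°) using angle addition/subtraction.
sin(53° + 88°) = sin 53° cos 88° + cos 53° sin 88° = 0.6293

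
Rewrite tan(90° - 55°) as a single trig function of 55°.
tan(90° - 55°) = cot(55°)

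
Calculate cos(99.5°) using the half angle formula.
cos(99.5°) = -√((1 + cos 199°)/2) = -0.165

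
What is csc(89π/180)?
csc(89π/180) = 1.0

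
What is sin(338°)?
sin(338°) = -0.3746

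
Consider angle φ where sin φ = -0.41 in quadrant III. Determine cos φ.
cos φ = ±√(1 - sin²φ) = -0.9121 (negative in QIII)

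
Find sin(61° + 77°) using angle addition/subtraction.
sin(61° + 77°) = sin 61° cos 77° + cos 61° sin 77° = 0.6691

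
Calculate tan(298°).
tan(298°) = -1.881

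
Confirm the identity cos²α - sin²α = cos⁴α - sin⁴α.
RHS = (cos²α - sin²α)(cos²α + sin²α) = (cos²α - sin²α) · 1 = cos²α - sin²α = LHS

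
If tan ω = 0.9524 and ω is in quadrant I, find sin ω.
sin ω = 0.6897 (using tan²ω + 1 = sec²ω)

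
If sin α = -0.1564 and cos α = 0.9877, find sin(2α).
sin(2α) = 2 sin α cos α = -0.309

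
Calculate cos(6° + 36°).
cos(6° + 36°) = cos 6° cos 36° - sin 6° sin 36° = 0.7431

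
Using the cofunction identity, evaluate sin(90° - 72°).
sin(90° - 72°) = cos(72°) = 0.309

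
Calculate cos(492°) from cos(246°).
cos(492°) = cos²246° - sin²246° = -0.6691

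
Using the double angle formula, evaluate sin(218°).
sin(218°) = 2 sin 109° cos 109° = -0.6157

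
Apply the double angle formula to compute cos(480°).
cos(480°) = cos²240° - sin²240° = -1/2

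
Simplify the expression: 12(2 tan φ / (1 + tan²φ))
12(2 tan φ / (1 + tan²φ)) = 12(sin(2φ)) (using Double angle)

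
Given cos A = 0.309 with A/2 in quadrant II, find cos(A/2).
cos(A/2) = ±√((1 + cos A)/2); negative since A/2 ∈ QII, so cos(A/2) = -0.809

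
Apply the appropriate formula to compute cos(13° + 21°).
cos(13° + 21°) = cos 13° cos 21° - sin 13° sin 21° = 0.829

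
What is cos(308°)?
cos(308°) = 0.6157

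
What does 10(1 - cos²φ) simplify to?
10(1 - cos²φ) = 10(sin²φ) (using Pythagorean identity)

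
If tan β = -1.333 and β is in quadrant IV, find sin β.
sin β = -0.7999 (using tan²β + 1 = sec²β)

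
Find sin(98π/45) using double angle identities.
sin(98π/45) = 2 sin 49π/45 cos 49π/45 = 0.5299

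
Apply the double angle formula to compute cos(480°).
cos(480°) = cos²240° - sin²240° = -1/2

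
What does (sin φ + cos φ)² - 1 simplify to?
(sin φ + cos φ)² - 1 = sin(2φ) (using Pythagorean + double angle)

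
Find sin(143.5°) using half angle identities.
sin(143.5°) = √((1 - cos 287°)/2) = 0.5948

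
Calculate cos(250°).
cos(250°) = -0.342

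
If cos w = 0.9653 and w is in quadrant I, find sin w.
sin w = 0.2611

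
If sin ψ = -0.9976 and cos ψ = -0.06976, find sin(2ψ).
sin(2ψ) = 2 sin ψ cos ψ = 0.1392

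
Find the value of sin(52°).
sin(52°) = 0.788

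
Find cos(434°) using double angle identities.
cos(434°) = cos²217° - sin²217° = 0.2756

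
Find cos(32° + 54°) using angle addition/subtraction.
cos(32° + 54°) = cos 32° cos 54° - sin 32° sin 54° = 0.06976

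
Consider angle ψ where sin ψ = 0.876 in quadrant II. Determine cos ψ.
cos ψ = ±√(1 - sin²ψ) = -0.4823 (negative in QII)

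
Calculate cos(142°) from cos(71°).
cos(142°) = 2cos²71° - 1 = -0.788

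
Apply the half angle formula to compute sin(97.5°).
sin(97.5°) = √((1 - cos 195°)/2) = 0.9914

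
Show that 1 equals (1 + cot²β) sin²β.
RHS = csc²β · sin²β = (1/sin²β) · sin²β = 1 = LHS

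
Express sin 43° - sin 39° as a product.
sin 43° - sin 39° = 2 cos(41°) sin(2°)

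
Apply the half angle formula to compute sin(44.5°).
sin(44.5°) = √((1 - cos 89°)/2) = 0.7009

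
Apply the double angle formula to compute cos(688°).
cos(688°) = cos²344° - sin²344° = 0.848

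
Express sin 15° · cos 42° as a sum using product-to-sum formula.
sin 15° cos 42° = (1/2)[sin(15°+42°) + sin(15°-42°)]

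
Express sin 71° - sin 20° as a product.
sin 71° - sin 20° = 2 cos(45.5°) sin(25.5°)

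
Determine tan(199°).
tan(199°) = 0.3443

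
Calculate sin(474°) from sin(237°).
sin(474°) = 2 sin 237° cos 237° = 0.9135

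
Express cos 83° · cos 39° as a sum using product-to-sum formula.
cos 83° cos 39° = (1/2)[cos(83°-39°) + cos(83°+39°)]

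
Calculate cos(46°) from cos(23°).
cos(46°) = cos²23° - sin²23° = 0.6947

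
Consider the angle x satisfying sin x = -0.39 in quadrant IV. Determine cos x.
cos x = √(1 - sin²x) = 0.9208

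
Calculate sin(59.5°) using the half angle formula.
sin(59.5°) = √((1 - cos 119°)/2) = 0.8616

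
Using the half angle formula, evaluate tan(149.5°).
tan(149.5°) = sin 299° / (1 + cos 299°) = -0.589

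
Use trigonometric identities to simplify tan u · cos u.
tan u · cos u = sin u (using Quotient identity)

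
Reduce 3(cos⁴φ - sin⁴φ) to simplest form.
3(cos⁴φ - sin⁴φ) = 3(cos(2φ)) (using Factoring + double angle)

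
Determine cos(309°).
cos(309°) = 0.6293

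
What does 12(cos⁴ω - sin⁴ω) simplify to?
12(cos⁴ω - sin⁴ω) = 12(cos(2ω)) (using Factoring + double angle)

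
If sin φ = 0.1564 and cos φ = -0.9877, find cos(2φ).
cos(2φ) = cos²φ - sin²φ = 0.9511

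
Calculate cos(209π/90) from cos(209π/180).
cos(209π/90) = cos²209π/180 - sin²209π/180 = 0.5299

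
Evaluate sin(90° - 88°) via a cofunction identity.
sin(90° - 88°) = cos(88°) = 0.0349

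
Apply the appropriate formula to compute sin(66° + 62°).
sin(66° + 62°) = sin 66° cos 62° + cos 66° sin 62° = 0.788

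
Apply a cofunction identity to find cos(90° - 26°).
cos(90° - 26°) = sin(26°) = 0.4384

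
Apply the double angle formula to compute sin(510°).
sin(510°) = 2 sin 255° cos 255° = 1/2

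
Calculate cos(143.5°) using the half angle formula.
cos(143.5°) = -√((1 + cos 287°)/2) = -0.8039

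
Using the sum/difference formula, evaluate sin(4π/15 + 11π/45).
sin(4π/15 + 11π/45) = sin 4π/15 cos 11π/45 + cos 4π/15 sin 11π/45 = 0.9994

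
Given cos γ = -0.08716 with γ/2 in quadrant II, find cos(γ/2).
cos(γ/2) = ±√((1 + cos γ)/2); negative since γ/2 ∈ QII, so cos(γ/2) = -0.6756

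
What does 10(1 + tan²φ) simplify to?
10(1 + tan²φ) = 10(sec²φ) (using Pythagorean identity)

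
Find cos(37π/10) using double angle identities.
cos(37π/10) = 2cos²37π/20 - 1 = 0.5878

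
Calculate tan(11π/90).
tan(11π/90) = 0.404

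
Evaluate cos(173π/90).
cos(173π/90) = 0.9703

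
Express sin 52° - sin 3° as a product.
sin 52° - sin 3° = 2 cos(27.5°) sin(24.5°)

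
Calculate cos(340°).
cos(340°) = 0.9397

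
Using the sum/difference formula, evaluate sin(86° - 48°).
sin(86° - 48°) = sin 86° cos 48° - cos 86° sin 48° = 0.6157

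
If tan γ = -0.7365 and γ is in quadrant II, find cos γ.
cos γ = -0.8052 (using tan²γ + 1 = sec²γ)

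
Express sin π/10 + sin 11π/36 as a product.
sin π/10 + sin 11π/36 = 2 sin(73π/360) cos(-37π/360)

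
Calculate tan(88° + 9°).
tan(88° + 9°) = (tan 88° + tan 9°)/(1 - tan 88° tan 9°) = -8.144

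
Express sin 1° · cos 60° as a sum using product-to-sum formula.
sin 1° cos 60° = (1/2)[sin(1°+60°) + sin(1°-60°)]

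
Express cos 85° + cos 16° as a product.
cos 85° + cos 16° = 2 cos(50.5°) cos(34.5°)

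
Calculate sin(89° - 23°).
sin(89° - 23°) = sin 89° cos 23° - cos 89° sin 23° = 0.9135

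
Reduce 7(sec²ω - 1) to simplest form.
7(sec²ω - 1) = 7(tan²ω) (using Pythagorean identity)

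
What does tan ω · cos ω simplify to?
tan ω · cos ω = sin ω (using Quotient identity)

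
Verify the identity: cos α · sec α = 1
LHS = cos α · (1/cos α) = 1 = RHS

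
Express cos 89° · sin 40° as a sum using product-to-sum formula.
cos 89° sin 40° = (1/2)[sin(89°+40°) - sin(89°-40°)]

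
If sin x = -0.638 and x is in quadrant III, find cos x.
cos x = -0.77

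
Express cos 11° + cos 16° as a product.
cos 11° + cos 16° = 2 cos(13.5°) cos(-2.5°)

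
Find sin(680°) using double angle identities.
sin(680°) = 2 sin 340° cos 340° = -0.6428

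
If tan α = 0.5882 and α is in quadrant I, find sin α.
sin α = 0.507 (using tan²α + 1 = sec²α)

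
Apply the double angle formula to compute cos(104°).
cos(104°) = cos²52° - sin²52° = -0.2419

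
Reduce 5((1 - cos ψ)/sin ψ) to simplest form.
5((1 - cos ψ)/sin ψ) = 5(tan(ψ/2)) (using Half angle)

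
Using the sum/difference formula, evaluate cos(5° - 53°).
cos(5° - 53°) = cos 5° cos 53° + sin 5° sin 53° = 0.6691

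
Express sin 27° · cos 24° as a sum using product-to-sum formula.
sin 27° cos 24° = (1/2)[sin(27°+24°) + sin(27°-24°)]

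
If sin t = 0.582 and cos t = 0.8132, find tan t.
tan t = sin t / cos t = 0.7157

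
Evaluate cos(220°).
cos(220°) = -0.766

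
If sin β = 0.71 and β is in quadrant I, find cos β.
cos β = 0.7042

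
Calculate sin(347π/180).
sin(347π/180) = -0.225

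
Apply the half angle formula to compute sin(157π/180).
sin(157π/180) = √((1 - cos 157π/90)/2) = 0.3907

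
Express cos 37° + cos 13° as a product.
cos 37° + cos 13° = 2 cos(25°) cos(12°)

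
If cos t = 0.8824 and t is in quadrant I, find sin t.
sin t = 0.4705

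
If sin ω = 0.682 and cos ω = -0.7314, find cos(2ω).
cos(2ω) = cos²ω - sin²ω = 0.06982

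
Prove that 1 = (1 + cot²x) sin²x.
RHS = csc²x · sin²x = (1/sin²x) · sin²x = 1 = LHS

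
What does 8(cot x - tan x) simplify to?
8(cot x - tan x) = 8(2 cot(2x)) (using Double angle)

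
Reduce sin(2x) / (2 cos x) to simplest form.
sin(2x) / (2 cos x) = sin x (using Double angle)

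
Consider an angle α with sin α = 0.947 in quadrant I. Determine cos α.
cos α = √(1 - sin²α) = 0.3212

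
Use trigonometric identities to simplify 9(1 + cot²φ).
9(1 + cot²φ) = 9(csc²φ) (using Pythagorean identity)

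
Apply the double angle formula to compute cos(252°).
cos(252°) = cos²126° - sin²126° = -0.309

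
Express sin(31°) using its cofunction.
sin(31°) = cos(90° - 31°) = cos(59°)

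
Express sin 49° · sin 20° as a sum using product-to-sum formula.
sin 49° sin 20° = (1/2)[cos(49°-20°) - cos(49°+20°)]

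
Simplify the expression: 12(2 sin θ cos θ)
12(2 sin θ cos θ) = 12(sin(2θ)) (using Double angle)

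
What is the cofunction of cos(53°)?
cos(53°) = sin(90° - 53°) = sin(37°)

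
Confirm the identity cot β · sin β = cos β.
LHS = (cos β/sin β) · sin β = cos β = RHS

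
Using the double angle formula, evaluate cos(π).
cos(π) = cos²π/2 - sin²π/2 = -1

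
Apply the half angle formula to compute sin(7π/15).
sin(7π/15) = √((1 - cos 14π/15)/2) = 0.9945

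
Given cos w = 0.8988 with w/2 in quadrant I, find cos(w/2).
cos(w/2) = ±√((1 + cos w)/2); positive since w/2 ∈ QI, so cos(w/2) = 0.9744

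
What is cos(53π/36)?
cos(53π/36) = -0.08716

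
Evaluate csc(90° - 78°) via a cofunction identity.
csc(90° - 78°) = sec(78°) = 4.81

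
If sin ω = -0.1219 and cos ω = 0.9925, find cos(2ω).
cos(2ω) = cos²ω - sin²ω = 0.9702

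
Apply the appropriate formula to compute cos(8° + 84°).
cos(8° + 84°) = cos 8° cos 84° - sin 8° sin 84° = -0.0349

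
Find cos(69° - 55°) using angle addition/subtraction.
cos(69° - 55°) = cos 69° cos 55° + sin 69° sin 55° = 0.9703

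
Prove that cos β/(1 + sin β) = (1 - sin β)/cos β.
RHS = (1 - sin β)(1 + sin β) / (cos β(1 + sin β)) = (1 - sin²β) / (cos β(1 + sin β)) = cos²β / (cos β(1 + sin β)) = cos β/(1 + sin β) = LHS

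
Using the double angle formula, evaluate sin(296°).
sin(296°) = 2 sin 148° cos 148° = -0.8988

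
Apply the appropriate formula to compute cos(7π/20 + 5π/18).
cos(7π/20 + 5π/18) = cos 7π/20 cos 5π/18 - sin 7π/20 sin 5π/18 = -0.3907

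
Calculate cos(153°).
cos(153°) = -0.891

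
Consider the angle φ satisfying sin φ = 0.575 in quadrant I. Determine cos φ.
cos φ = √(1 - sin²φ) = 0.8182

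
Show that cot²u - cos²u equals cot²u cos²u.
LHS = cos²u/sin²u - cos²u = cos²u(1/sin²u - 1) = cos²u · (1 - sin²u)/sin²u = cos²u · cos²u/sin²u = cos²u · cot²u = RHS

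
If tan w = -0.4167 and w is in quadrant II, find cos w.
cos w = -0.9231 (using tan²w + 1 = sec²w)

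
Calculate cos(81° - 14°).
cos(81° - 14°) = cos 81° cos 14° + sin 81° sin 14° = 0.3907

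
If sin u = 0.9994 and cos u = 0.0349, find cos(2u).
cos(2u) = cos²u - sin²u = -0.9976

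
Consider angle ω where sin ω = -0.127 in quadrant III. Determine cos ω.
cos ω = ±√(1 - sin²ω) = -0.9919 (negative in QIII)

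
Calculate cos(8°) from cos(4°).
cos(8°) = cos²4° - sin²4° = 0.9903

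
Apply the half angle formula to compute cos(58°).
cos(58°) = √((1 + cos 116°)/2) = 0.5299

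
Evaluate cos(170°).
cos(170°) = -0.9848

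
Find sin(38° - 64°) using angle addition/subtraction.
sin(38° - 64°) = sin 38° cos 64° - cos 38° sin 64° = -0.4384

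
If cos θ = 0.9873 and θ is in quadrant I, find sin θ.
sin θ = 0.1589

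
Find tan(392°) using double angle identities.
tan(392°) = 2 tan 196° / (1 - tan²196°) = 0.6249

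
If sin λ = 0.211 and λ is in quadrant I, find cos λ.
cos λ = 0.9775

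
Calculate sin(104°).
sin(104°) = 0.9703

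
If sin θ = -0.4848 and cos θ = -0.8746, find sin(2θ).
sin(2θ) = 2 sin θ cos θ = 0.848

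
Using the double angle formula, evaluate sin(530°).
sin(530°) = 2 sin 265° cos 265° = 0.1736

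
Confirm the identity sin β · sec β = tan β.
LHS = sin β · (1/cos β) = sin β/cos β = tan β = RHS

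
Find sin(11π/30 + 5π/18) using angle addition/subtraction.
sin(11π/30 + 5π/18) = sin 11π/30 cos 5π/18 + cos 11π/30 sin 5π/18 = 0.8988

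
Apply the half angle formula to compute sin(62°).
sin(62°) = √((1 - cos 124°)/2) = 0.8829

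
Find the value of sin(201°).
sin(201°) = -0.3584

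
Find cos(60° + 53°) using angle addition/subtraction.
cos(60° + 53°) = cos 60° cos 53° - sin 60° sin 53° = -0.3907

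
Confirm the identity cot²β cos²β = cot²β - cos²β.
RHS = cos²β/sin²β - cos²β = cos²β(1/sin²β - 1) = cos²β · (1 - sin²β)/sin²β = cos²β · cos²β/sin²β = cos²β · cot²β = LHS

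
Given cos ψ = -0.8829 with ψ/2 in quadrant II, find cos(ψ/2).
cos(ψ/2) = ±√((1 + cos ψ)/2); negative since ψ/2 ∈ QII, so cos(ψ/2) = -0.242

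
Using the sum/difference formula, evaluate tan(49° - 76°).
tan(49° - 76°) = (tan 49° - tan 76°)/(1 + tan 49° tan 76°) = -0.5095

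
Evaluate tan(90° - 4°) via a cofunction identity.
tan(90° - 4°) = cot(4°) = 14.3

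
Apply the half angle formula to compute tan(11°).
tan(11°) = sin 22° / (1 + cos 22°) = 0.1944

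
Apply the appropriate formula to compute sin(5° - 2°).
sin(5° - 2°) = sin 5° cos 2° - cos 5° sin 2° = 0.05234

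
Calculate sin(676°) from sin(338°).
sin(676°) = 2 sin 338° cos 338° = -0.6947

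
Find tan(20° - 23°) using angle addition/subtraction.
tan(20° - 23°) = (tan 20° - tan 23°)/(1 + tan 20° tan 23°) = -0.05241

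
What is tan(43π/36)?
tan(43π/36) = 0.7002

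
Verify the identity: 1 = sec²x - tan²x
RHS = 1/cos²x - sin²x/cos²x = (1 - sin²x)/cos²x = cos²x/cos²x = 1 = LHS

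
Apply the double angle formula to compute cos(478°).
cos(478°) = 1 - 2sin²239° = -0.4695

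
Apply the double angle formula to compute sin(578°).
sin(578°) = 2 sin 289° cos 289° = -0.6157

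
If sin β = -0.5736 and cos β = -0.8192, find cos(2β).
cos(2β) = cos²β - sin²β = 0.3421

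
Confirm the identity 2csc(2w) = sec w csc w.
LHS = 2/sin(2w) = 2/(2 sin w cos w) = 1/(sin w cos w) = (1/cos w)(1/sin w) = sec w csc w = RHS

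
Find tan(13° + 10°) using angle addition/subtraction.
tan(13° + 10°) = (tan 13° + tan 10°)/(1 - tan 13° tan 10°) = 0.4245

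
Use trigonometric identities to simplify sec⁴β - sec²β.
sec⁴β - sec²β = tan⁴β + tan²β (using Pythagorean)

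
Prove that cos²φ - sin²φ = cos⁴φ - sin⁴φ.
RHS = (cos²φ - sin²φ)(cos²φ + sin²φ) = (cos²φ - sin²φ) · 1 = cos²φ - sin²φ = LHS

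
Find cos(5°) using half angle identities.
cos(5°) = √((1 + cos 10°)/2) = 0.9962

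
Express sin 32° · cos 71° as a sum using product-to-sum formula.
sin 32° cos 71° = (1/2)[sin(32°+71°) + sin(32°-71°)]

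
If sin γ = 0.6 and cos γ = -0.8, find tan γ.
tan γ = sin γ / cos γ = -0.75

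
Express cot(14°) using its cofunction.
cot(14°) = tan(90° - 14°) = tan(76°)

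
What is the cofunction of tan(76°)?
tan(76°) = cot(90° - 76°) = cot(14°)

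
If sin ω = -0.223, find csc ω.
csc ω = 1/sin ω = -4.484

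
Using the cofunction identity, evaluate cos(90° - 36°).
cos(90° - 36°) = sin(36°) = 0.5878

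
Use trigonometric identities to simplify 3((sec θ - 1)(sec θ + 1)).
3((sec θ - 1)(sec θ + 1)) = 3(tan²θ) (using Diff. of squares)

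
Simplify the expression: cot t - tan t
cot t - tan t = 2 cot(2t) (using Double angle)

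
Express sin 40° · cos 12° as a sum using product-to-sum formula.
sin 40° cos 12° = (1/2)[sin(40°+12°) + sin(40°-12°)]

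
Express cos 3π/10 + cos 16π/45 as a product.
cos 3π/10 + cos 16π/45 = 2 cos(59π/180) cos(-π/36)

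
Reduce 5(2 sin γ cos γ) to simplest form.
5(2 sin γ cos γ) = 5(sin(2γ)) (using Double angle)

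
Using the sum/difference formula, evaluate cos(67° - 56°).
cos(67° - 56°) = cos 67° cos 56° + sin 67° sin 56° = 0.9816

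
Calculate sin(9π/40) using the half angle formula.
sin(9π/40) = √((1 - cos 9π/20)/2) = 0.6494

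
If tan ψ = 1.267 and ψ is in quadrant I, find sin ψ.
sin ψ = 0.785 (using tan²ψ + 1 = sec²ψ)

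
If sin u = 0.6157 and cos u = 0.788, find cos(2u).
cos(2u) = cos²u - sin²u = 0.2419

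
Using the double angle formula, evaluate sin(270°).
sin(270°) = 2 sin 135° cos 135° = -1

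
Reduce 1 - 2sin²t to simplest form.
1 - 2sin²t = cos(2t) (using Double angle)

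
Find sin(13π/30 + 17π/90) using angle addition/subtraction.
sin(13π/30 + 17π/90) = sin 13π/30 cos 17π/90 + cos 13π/30 sin 17π/90 = 0.9272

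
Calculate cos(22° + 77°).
cos(22° + 77°) = cos 22° cos 77° - sin 22° sin 77° = -0.1564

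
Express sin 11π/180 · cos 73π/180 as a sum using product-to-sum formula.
sin 11π/180 cos 73π/180 = (1/2)[sin(11π/180+73π/180) + sin(11π/180-73π/180)]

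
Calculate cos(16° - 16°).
cos(16° - 16°) = cos 16° cos 16° + sin 16° sin 16° = 1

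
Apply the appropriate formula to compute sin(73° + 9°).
sin(73° + 9°) = sin 73° cos 9° + cos 73° sin 9° = 0.9903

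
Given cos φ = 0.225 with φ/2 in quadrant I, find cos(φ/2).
cos(φ/2) = ±√((1 + cos φ)/2); positive since φ/2 ∈ QI, so cos(φ/2) = 0.7826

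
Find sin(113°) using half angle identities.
sin(113°) = √((1 - cos 226°)/2) = 0.9205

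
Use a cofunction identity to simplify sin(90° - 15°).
sin(90° - 15°) = cos(15°)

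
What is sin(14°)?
sin(14°) = 0.2419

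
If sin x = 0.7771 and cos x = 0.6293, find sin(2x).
sin(2x) = 2 sin x cos x = 0.9781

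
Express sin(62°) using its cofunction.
sin(62°) = cos(90° - 62°) = cos(28°)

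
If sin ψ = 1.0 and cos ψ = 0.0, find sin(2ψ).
sin(2ψ) = 2 sin ψ cos ψ = 0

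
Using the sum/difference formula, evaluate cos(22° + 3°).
cos(22° + 3°) = cos 22° cos 3° - sin 22° sin 3° = 0.9063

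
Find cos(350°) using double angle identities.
cos(350°) = cos²175° - sin²175° = 0.9848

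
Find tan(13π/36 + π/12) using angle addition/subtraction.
tan(13π/36 + π/12) = (tan 13π/36 + tan π/12)/(1 - tan 13π/36 tan π/12) = 5.671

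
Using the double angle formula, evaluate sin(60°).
sin(60°) = 2 sin 30° cos 30° = √3/2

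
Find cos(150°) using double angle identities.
cos(150°) = cos²75° - sin²75° = -√3/2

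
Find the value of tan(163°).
tan(163°) = -0.3057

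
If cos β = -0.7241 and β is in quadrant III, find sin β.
sin β = -0.6897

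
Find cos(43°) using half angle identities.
cos(43°) = √((1 + cos 86°)/2) = 0.7314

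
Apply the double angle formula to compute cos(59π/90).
cos(59π/90) = cos²59π/180 - sin²59π/180 = -0.4695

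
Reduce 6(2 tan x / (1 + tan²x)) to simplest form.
6(2 tan x / (1 + tan²x)) = 6(sin(2x)) (using Double angle)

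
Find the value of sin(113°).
sin(113°) = 0.9205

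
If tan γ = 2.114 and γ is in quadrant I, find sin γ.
sin γ = 0.904 (using tan²γ + 1 = sec²γ)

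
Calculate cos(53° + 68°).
cos(53° + 68°) = cos 53° cos 68° - sin 53° sin 68° = -0.515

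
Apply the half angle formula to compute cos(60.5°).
cos(60.5°) = √((1 + cos 121°)/2) = 0.4924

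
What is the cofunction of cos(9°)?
cos(9°) = sin(90° - 9°) = sin(81°)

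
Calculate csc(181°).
csc(181°) = -57.3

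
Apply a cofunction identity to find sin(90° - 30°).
sin(90° - 30°) = cos(30°) = √3/2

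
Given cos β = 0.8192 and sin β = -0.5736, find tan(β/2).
tan(β/2) = sin β / (1 + cos β) = -0.3153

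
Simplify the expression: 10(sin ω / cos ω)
10(sin ω / cos ω) = 10(tan ω) (using Quotient identity)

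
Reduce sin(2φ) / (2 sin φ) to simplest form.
sin(2φ) / (2 sin φ) = cos φ (using Double angle)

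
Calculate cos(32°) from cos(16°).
cos(32°) = cos²16° - sin²16° = 0.848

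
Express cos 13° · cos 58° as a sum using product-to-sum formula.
cos 13° cos 58° = (1/2)[cos(13°-58°) + cos(13°+58°)]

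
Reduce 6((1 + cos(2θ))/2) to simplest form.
6((1 + cos(2θ))/2) = 6(cos²θ) (using Power reduction)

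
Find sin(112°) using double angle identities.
sin(112°) = 2 sin 56° cos 56° = 0.9272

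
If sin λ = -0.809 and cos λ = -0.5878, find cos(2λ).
cos(2λ) = cos²λ - sin²λ = -0.309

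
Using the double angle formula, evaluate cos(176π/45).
cos(176π/45) = cos²88π/45 - sin²88π/45 = 0.9613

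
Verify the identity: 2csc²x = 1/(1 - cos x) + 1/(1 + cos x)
RHS = [(1 + cos x) + (1 - cos x)] / [(1 - cos x)(1 + cos x)] = 2/(1 - cos²x) = 2/sin²x = 2csc²x = LHS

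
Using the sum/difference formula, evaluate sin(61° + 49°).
sin(61° + 49°) = sin 61° cos 49° + cos 61° sin 49° = 0.9397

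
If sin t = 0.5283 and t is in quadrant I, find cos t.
cos t = 0.8491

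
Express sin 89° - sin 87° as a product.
sin 89° - sin 87° = 2 cos(88°) sin(1°)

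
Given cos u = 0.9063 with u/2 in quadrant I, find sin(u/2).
sin(u/2) = ±√((1 - cos u)/2); positive since u/2 ∈ QI, so sin(u/2) = 0.2164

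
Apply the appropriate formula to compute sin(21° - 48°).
sin(21° - 48°) = sin 21° cos 48° - cos 21° sin 48° = -0.454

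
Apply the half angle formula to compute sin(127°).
sin(127°) = √((1 - cos 254°)/2) = 0.7986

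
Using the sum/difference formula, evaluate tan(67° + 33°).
tan(67° + 33°) = (tan 67° + tan 33°)/(1 - tan 67° tan 33°) = -5.671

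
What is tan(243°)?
tan(243°) = 1.963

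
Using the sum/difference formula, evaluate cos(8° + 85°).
cos(8° + 85°) = cos 8° cos 85° - sin 8° sin 85° = -0.05234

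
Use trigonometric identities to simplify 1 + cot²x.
1 + cot²x = csc²x (using Pythagorean identity)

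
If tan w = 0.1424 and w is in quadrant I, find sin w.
sin w = 0.141 (using tan²w + 1 = sec²w)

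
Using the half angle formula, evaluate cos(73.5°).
cos(73.5°) = √((1 + cos 147°)/2) = 0.284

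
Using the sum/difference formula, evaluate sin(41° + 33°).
sin(41° + 33°) = sin 41° cos 33° + cos 41° sin 33° = 0.9613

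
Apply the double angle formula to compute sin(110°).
sin(110°) = 2 sin 55° cos 55° = 0.9397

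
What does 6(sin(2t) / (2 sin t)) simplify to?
6(sin(2t) / (2 sin t)) = 6(cos t) (using Double angle)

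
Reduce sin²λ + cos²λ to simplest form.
sin²λ + cos²λ = 1 (using Pythagorean identity)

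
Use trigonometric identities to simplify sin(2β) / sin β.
sin(2β) / sin β = 2 cos β (using Double angle)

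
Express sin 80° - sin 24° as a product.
sin 80° - sin 24° = 2 cos(52°) sin(28°)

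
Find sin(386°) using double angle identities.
sin(386°) = 2 sin 193° cos 193° = 0.4384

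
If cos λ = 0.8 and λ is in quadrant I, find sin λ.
sin λ = 0.6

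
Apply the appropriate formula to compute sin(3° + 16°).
sin(3° + 16°) = sin 3° cos 16° + cos 3° sin 16° = 0.3256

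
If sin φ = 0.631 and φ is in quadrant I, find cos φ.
cos φ = 0.7758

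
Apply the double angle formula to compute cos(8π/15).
cos(8π/15) = cos²4π/15 - sin²4π/15 = -0.1045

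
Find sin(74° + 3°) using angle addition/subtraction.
sin(74° + 3°) = sin 74° cos 3° + cos 74° sin 3° = 0.9744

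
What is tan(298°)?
tan(298°) = -1.881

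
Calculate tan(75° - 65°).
tan(75° - 65°) = (tan 75° - tan 65°)/(1 + tan 75° tan 65°) = 0.1763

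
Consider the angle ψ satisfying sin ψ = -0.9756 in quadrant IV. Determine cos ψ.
cos ψ = √(1 - sin²ψ) = 0.2196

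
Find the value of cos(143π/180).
cos(143π/180) = -0.7986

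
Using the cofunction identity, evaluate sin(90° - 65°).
sin(90° - 65°) = cos(65°) = 0.4226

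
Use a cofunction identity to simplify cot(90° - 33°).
cot(90° - 33°) = tan(33°)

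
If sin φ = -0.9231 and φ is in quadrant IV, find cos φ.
cos φ = 0.3846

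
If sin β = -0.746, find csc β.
csc β = 1/sin β = -1.34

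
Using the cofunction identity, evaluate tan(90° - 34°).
tan(90° - 34°) = cot(34°) = 1.483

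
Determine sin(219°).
sin(219°) = -0.6293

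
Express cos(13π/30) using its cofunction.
cos(13π/30) = sin(π/2 - 13π/30) = sin(π/15)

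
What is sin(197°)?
sin(197°) = -0.2924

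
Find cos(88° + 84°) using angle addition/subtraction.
cos(88° + 84°) = cos 88° cos 84° - sin 88° sin 84° = -0.9903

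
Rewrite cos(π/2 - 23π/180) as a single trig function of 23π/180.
cos(π/2 - 23π/180) = sin(23π/180)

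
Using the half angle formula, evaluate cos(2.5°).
cos(2.5°) = √((1 + cos 5°)/2) = 0.999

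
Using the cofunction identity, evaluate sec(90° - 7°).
sec(90° - 7°) = csc(7°) = 8.206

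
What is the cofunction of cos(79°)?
cos(79°) = sin(90° - 79°) = sin(11°)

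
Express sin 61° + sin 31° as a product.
sin 61° + sin 31° = 2 sin(46°) cos(15°)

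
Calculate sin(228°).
sin(228°) = -0.7431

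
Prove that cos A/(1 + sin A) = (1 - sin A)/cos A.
RHS = (1 - sin A)(1 + sin A) / (cos A(1 + sin A)) = (1 - sin²A) / (cos A(1 + sin A)) = cos²A / (cos A(1 + sin A)) = cos A/(1 + sin A) = LHS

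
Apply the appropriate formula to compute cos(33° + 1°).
cos(33° + 1°) = cos 33° cos 1° - sin 33° sin 1° = 0.829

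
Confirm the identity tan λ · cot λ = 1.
LHS = (sin λ/cos λ) · (cos λ/sin λ) = 1 = RHS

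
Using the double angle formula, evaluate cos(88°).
cos(88°) = 1 - 2sin²44° = 0.0349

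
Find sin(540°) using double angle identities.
sin(540°) = 2 sin 270° cos 270° = 0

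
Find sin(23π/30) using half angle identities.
sin(23π/30) = √((1 - cos 23π/15)/2) = 0.6691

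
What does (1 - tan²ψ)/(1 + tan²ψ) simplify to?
(1 - tan²ψ)/(1 + tan²ψ) = cos(2ψ) (using Double angle)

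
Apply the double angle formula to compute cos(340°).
cos(340°) = cos²170° - sin²170° = 0.9397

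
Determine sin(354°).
sin(354°) = -0.1045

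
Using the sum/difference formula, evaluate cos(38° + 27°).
cos(38° + 27°) = cos 38° cos 27° - sin 38° sin 27° = 0.4226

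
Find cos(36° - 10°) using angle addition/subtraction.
cos(36° - 10°) = cos 36° cos 10° + sin 36° sin 10° = 0.8988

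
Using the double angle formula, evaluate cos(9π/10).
cos(9π/10) = cos²9π/20 - sin²9π/20 = -0.9511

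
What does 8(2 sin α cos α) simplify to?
8(2 sin α cos α) = 8(sin(2α)) (using Double angle)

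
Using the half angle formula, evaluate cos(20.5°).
cos(20.5°) = √((1 + cos 41°)/2) = 0.9367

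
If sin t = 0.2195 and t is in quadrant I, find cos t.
cos t = 0.9756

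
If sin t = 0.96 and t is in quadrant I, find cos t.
cos t = 0.28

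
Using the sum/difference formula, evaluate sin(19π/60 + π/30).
sin(19π/60 + π/30) = sin 19π/60 cos π/30 + cos 19π/60 sin π/30 = 0.891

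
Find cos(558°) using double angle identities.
cos(558°) = cos²279° - sin²279° = -0.9511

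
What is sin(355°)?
sin(355°) = -0.08716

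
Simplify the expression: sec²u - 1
sec²u - 1 = tan²u (using Pythagorean identity)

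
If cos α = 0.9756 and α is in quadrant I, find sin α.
sin α = 0.2196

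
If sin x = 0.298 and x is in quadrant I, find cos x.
cos x = 0.9546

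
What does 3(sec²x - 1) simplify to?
3(sec²x - 1) = 3(tan²x) (using Pythagorean identity)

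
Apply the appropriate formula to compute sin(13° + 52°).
sin(13° + 52°) = sin 13° cos 52° + cos 13° sin 52° = 0.9063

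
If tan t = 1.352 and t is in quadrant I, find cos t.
cos t = 0.5947 (using tan²t + 1 = sec²t)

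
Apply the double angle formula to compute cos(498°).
cos(498°) = cos²249° - sin²249° = -0.7431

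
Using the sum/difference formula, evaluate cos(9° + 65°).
cos(9° + 65°) = cos 9° cos 65° - sin 9° sin 65° = 0.2756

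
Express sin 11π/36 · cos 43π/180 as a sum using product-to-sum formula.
sin 11π/36 cos 43π/180 = (1/2)[sin(11π/36+43π/180) + sin(11π/36-43π/180)]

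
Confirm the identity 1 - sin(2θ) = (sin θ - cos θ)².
RHS = sin²θ - 2 sin θ cos θ + cos²θ = (sin²θ + cos²θ) - 2 sin θ cos θ = 1 - sin(2θ) = LHS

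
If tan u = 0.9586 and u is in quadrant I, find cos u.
cos u = 0.7219 (using tan²u + 1 = sec²u)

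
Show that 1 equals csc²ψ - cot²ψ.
RHS = 1/sin²ψ - cos²ψ/sin²ψ = (1 - cos²ψ)/sin²ψ = sin²ψ/sin²ψ = 1 = LHS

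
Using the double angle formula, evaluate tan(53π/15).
tan(53π/15) = 2 tan 53π/30 / (1 - tan²53π/30) = -9.514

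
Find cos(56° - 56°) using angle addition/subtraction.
cos(56° - 56°) = cos 56° cos 56° + sin 56° sin 56° = 1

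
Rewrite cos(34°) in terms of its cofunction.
cos(34°) = sin(90° - 34°) = sin(56°)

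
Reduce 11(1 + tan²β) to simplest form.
11(1 + tan²β) = 11(sec²β) (using Pythagorean identity)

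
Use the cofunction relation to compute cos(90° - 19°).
cos(90° - 19°) = sin(19°) = 0.3256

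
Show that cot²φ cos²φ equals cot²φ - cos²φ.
RHS = cos²φ/sin²φ - cos²φ = cos²φ(1/sin²φ - 1) = cos²φ · (1 - sin²φ)/sin²φ = cos²φ · cos²φ/sin²φ = cos²φ · cot²φ = LHS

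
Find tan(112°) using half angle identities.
tan(112°) = sin 224° / (1 + cos 224°) = -2.475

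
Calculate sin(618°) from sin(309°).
sin(618°) = 2 sin 309° cos 309° = -0.9781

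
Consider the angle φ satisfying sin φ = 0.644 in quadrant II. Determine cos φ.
cos φ = ±√(1 - sin²φ) = -0.765 (negative in QII)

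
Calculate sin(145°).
sin(145°) = 0.5736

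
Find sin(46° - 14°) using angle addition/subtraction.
sin(46° - 14°) = sin 46° cos 14° - cos 46° sin 14° = 0.5299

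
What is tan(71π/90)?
tan(71π/90) = -0.7813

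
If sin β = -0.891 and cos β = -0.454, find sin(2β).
sin(2β) = 2 sin β cos β = 0.809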